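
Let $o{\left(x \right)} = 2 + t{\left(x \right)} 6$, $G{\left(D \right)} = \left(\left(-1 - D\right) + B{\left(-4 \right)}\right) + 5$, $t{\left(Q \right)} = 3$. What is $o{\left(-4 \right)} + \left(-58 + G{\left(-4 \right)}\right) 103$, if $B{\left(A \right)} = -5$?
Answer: $-5645$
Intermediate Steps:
$G{\left(D \right)} = -1 - D$ ($G{\left(D \right)} = \left(\left(-1 - D\right) - 5\right) + 5 = \left(-6 - D\right) + 5 = -1 - D$)
$o{\left(x \right)} = 20$ ($o{\left(x \right)} = 2 + 3 \cdot 6 = 2 + 18 = 20$)
$o{\left(-4 \right)} + \left(-58 + G{\left(-4 \right)}\right) 103 = 20 + \left(-58 - -3\right) 103 = 20 + \left(-58 + \left(-1 + 4\right)\right) 103 = 20 + \left(-58 + 3\right) 103 = 20 - 5665 = -5645$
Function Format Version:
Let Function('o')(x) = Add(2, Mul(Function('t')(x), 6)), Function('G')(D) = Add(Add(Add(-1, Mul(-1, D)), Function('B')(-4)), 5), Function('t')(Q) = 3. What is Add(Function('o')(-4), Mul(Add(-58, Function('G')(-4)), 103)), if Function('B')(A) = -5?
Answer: -5645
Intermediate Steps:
Function('G')(D) = Add(-1, Mul(-1, D)) (Function('G')(D) = Add(Add(Add(-1, Mul(-1, D)), -5), 5) = Add(Add(-6, Mul(-1, D)), 5) = Add(-1, Mul(-1, D)))
Function('o')(x) = 20 (Function('o')(x) = Add(2, Mul(3, 6)) = Add(2, 18) = 20)
Add(Function('o')(-4), Mul(Add(-58, Function('G')(-4)), 103)) = Add(20, Mul(Add(-58, Add(-1, Mul(-1, -4))), 103)) = Add(20, Mul(Add(-58, Add(-1, 4)), 103)) = Add(20, Mul(Add(-58, 3), 103)) = Add(20, Mul(-55, 103)) = Add(20, -5665) = -5645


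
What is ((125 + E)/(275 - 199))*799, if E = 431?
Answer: 111061/19 ≈ 5845.3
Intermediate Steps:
((125 + E)/(275 - 199))*799 = ((125 + 431)/(275 - 199))*799 = (556/76)*799 = (556*(1/76))*799 = (139/19)*799 = 111061/19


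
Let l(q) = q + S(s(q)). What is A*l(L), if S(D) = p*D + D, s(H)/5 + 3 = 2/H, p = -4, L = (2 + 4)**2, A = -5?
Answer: -2405/6 ≈ -400.83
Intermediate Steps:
L = 36 (L = 6**2 = 36)
s(H) = -15 + 10/H (s(H) = -15 + 5*(2/H) = -15 + 10/H)
S(D) = -3*D (S(D) = -4*D + D = -3*D)
l(q) = 45 + q - 30/q (l(q) = q - 3*(-15 + 10/q) = q + (45 - 30/q) = 45 + q - 30/q)
A*l(L) = -5*(45 + 36 - 30/36) = -5*(45 + 36 - 30*1/36) = -5*(45 + 36 - 5/6) = -5*481/6 = -2405/6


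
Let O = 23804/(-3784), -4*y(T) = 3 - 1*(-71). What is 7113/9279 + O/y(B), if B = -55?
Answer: 5445574/4920963 ≈ 1.1066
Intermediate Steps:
y(T) = -37/2 (y(T) = -(3 - 1*(-71))/4 = -(3 + 71)/4 = -¼*74 = -37/2)
O = -541/86 (O = 23804*(-1/3784) = -541/86 ≈ -6.2907)
7113/9279 + O/y(B) = 7113/9279 - 541/(86*(-37/2)) = 7113*(1/9279) - 541/86*(-2/37) = 2371/3093 + 541/1591 = 5445574/4920963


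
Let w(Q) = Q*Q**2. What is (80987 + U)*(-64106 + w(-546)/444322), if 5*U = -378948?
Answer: -372218004980458/1110805 ≈ -3.3509e+8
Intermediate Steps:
w(Q) = Q**3
U = -378948/5 (U = (1/5)*(-378948) = -378948/5 ≈ -75790.)
(80987 + U)*(-64106 + w(-546)/444322) = (80987 - 378948/5)*(-64106 + (-546)**3/444322) = 25987*(-64106 - 162771336*1/444322)/5 = 25987*(-64106 - 81385668/222161)/5 = (25987/5)*(-14323238734/222161) = -372218004980458/1110805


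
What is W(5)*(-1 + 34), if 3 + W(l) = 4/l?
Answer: -363/5 ≈ -72.600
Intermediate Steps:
W(l) = -3 + 4/l
W(5)*(-1 + 34) = (-3 + 4/5)*(-1 + 34) = (-3 + 4*(⅕))*33 = (-3 + ⅘)*33 = -11/5*33 = -363/5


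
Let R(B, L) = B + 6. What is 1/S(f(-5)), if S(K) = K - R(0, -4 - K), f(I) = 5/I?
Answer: -1/7 ≈ -0.14286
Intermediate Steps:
R(B, L) = 6 + B
S(K) = -6 + K (S(K) = K - (6 + 0) = K - 1*6 = K - 6 = -6 + K)
1/S(f(-5)) = 1/(-6 + 5/(-5)) = 1/(-6 + 5*(-1/5)) = 1/(-6 - 1) = 1/(-7) = -1/7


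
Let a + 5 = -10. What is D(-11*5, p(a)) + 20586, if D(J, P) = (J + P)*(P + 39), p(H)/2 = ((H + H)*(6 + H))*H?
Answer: 65758041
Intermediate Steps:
a = -15 (a = -5 - 10 = -15)
p(H) = 4*H**2*(6 + H) (p(H) = 2*(((H + H)*(6 + H))*H) = 2*(((2*H)*(6 + H))*H) = 2*((2*H*(6 + H))*H) = 2*(2*H**2*(6 + H)) = 4*H**2*(6 + H))
D(J, P) = (39 + P)*(J + P) (D(J, P) = (J + P)*(39 + P) = (39 + P)*(J + P))
D(-11*5, p(a)) + 20586 = ((4*(-15)**2*(6 - 15))**2 + 39*(-11*5) + 39*(4*(-15)**2*(6 - 15)) + (-11*5)*(4*(-15)**2*(6 - 15))) + 20586 = ((4*225*(-9))**2 + 39*(-55) + 39*(4*225*(-9)) - 220*225*(-9)) + 20586 = ((-8100)**2 - 2145 + 39*(-8100) - 55*(-8100)) + 20586 = (65610000 - 2145 - 315900 + 445500) + 20586 = 65737455 + 20586 = 65758041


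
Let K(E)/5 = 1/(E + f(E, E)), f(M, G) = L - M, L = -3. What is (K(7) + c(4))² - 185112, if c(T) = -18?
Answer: -1662527/9 ≈ -1.8473e+5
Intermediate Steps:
f(M, G) = -3 - M
K(E) = -5/3 (K(E) = 5/(E + (-3 - E)) = 5/(-3) = 5*(-⅓) = -5/3)
(K(7) + c(4))² - 185112 = (-5/3 - 18)² - 185112 = (-59/3)² - 185112 = 3481/9 - 185112 = -1662527/9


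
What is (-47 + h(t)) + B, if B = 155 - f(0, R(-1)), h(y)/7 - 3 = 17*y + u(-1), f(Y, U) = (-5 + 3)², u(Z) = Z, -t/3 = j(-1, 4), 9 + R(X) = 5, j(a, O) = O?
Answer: -1310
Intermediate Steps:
R(X) = -4 (R(X) = -9 + 5 = -4)
t = -12 (t = -3*4 = -12)
f(Y, U) = 4 (f(Y, U) = (-2)² = 4)
h(y) = 14 + 119*y (h(y) = 21 + 7*(17*y - 1) = 21 + 7*(-1 + 17*y) = 21 + (-7 + 119*y) = 14 + 119*y)
B = 151 (B = 155 - 1*4 = 155 - 4 = 151)
(-47 + h(t)) + B = (-47 + (14 + 119*(-12))) + 151 = (-47 + (14 - 1428)) + 151 = (-47 - 1414) + 151 = -1461 + 151 = -1310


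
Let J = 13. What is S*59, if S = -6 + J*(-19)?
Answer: -14927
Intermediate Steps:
S = -253 (S = -6 + 13*(-19) = -6 - 247 = -253)
S*59 = -253*59 = -14927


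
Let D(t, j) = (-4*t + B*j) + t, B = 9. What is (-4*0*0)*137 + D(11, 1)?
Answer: -24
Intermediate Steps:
D(t, j) = -3*t + 9*j (D(t, j) = (-4*t + 9*j) + t = -3*t + 9*j)
(-4*0*0)*137 + D(11, 1) = (-4*0*0)*137 + (-3*11 + 9*1) = (0*0)*137 + (-33 + 9) = 0*137 - 24 = 0 - 24 = -24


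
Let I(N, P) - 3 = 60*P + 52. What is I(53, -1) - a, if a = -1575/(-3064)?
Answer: -16895/3064 ≈ -5.5140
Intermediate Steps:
a = 1575/3064 (a = -1575*(-1/3064) = 1575/3064 ≈ 0.51403)
I(N, P) = 55 + 60*P (I(N, P) = 3 + (60*P + 52) = 3 + (52 + 60*P) = 55 + 60*P)
I(53, -1) - a = (55 + 60*(-1)) - 1*1575/3064 = (55 - 60) - 1575/3064 = -5 - 1575/3064 = -16895/3064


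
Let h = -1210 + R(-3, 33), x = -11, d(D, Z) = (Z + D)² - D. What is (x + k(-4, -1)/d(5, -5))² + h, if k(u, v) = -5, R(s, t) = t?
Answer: -1077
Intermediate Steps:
d(D, Z) = (D + Z)² - D
h = -1177 (h = -1210 + 33 = -1177)
(x + k(-4, -1)/d(5, -5))² + h = (-11 - 5/((5 - 5)² - 1*5))² - 1177 = (-11 - 5/(0² - 5))² - 1177 = (-11 - 5/(0 - 5))² - 1177 = (-11 - 5/(-5))² - 1177 = (-11 - 5*(-⅕))² - 1177 = (-11 + 1)² - 1177 = (-10)² - 1177 = 100 - 1177 = -1077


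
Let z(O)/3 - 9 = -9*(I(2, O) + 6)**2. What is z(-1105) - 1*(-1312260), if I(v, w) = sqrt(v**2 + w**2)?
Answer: -31656468 - 324*sqrt(1221029) ≈ -3.2014e+7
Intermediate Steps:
z(O) = 27 - 27*(6 + sqrt(4 + O**2))**2 (z(O) = 27 + 3*(-9*(sqrt(2**2 + O**2) + 6)**2) = 27 + 3*(-9*(sqrt(4 + O**2) + 6)**2) = 27 + 3*(-9*(6 + sqrt(4 + O**2))**2) = 27 - 27*(6 + sqrt(4 + O**2))**2)
z(-1105) - 1*(-1312260) = (27 - 27*(6 + sqrt(4 + (-1105)**2))**2) - 1*(-1312260) = (27 - 27*(6 + sqrt(4 + 1221025))**2) + 1312260 = (27 - 27*(6 + sqrt(1221029))**2) + 1312260 = 1312287 - 27*(6 + sqrt(1221029))**2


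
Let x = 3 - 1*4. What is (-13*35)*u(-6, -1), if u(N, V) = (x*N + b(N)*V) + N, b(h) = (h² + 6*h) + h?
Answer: -2730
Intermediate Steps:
x = -1 (x = 3 - 4 = -1)
b(h) = h² + 7*h
u(N, V) = N*V*(7 + N) (u(N, V) = (-N + (N*(7 + N))*V) + N = (-N + N*V*(7 + N)) + N = N*V*(7 + N))
(-13*35)*u(-6, -1) = (-13*35)*(-6*(-1)*(7 - 6)) = -(-2730)*(-1) = -455*6 = -2730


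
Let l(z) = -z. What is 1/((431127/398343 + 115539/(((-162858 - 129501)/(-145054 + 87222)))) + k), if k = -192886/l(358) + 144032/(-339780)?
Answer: 28107612639016845/657560731626006251042 ≈ 4.2745e-5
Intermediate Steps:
k = 1169415029/2172165 (k = -192886/((-1*358)) + 144032/(-339780) = -192886/(-358) + 144032*(-1/339780) = -192886*(-1/358) - 5144/12135 = 96443/179 - 5144/12135 = 1169415029/2172165 ≈ 538.36)
1/((431127/398343 + 115539/(((-162858 - 129501)/(-145054 + 87222)))) + k) = 1/((431127/398343 + 115539/(((-162858 - 129501)/(-145054 + 87222)))) + 1169415029/2172165) = 1/((431127*(1/398343) + 115539/((-292359/(-57832)))) + 1169415029/2172165) = 1/((143709/132781 + 115539/((-292359*(-1/57832)))) + 1169415029/2172165) = 1/((143709/132781 + 115539/(292359/57832)) + 1169415029/2172165) = 1/((143709/132781 + 115539*(57832/292359)) + 1169415029/2172165) = 1/((143709/132781 + 2227283816/97453) + 1169415029/2172165) = 1/(295754977245473/12939906793 + 1169415029/2172165) = 1/(657560731626006251042/28107612639016845) = 28107612639016845/657560731626006251042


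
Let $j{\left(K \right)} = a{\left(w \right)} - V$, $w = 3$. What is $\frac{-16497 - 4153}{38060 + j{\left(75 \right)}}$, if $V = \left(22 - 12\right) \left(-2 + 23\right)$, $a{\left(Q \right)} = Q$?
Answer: $- \frac{20650}{37853} \approx -0.54553$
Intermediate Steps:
$V = 210$ ($V = 10 \cdot 21 = 210$)
$j{\left(K \right)} = -207$ ($j{\left(K \right)} = 3 - 210 = -207$)
$\frac{-16497 - 4153}{38060 + j{\left(75 \right)}} = \frac{-16497 - 4153}{38060 - 207} = - \frac{20650}{37853}$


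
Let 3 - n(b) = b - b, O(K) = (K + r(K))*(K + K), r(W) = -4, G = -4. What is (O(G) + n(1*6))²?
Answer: 4489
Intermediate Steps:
O(K) = 2*K*(-4 + K) (O(K) = (K - 4)*(K + K) = (-4 + K)*(2*K) = 2*K*(-4 + K))
n(b) = 3 (n(b) = 3 - (b - b) = 3 - 1*0 = 3 + 0 = 3)
(O(G) + n(1*6))² = (2*(-4)*(-4 - 4) + 3)² = (2*(-4)*(-8) + 3)² = (64 + 3)² = 67² = 4489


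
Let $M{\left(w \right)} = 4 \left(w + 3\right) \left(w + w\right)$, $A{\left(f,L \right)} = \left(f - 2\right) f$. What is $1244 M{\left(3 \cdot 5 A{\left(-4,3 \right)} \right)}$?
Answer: $1300527360$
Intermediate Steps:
$A{\left(f,L \right)} = f \left(-2 + f\right)$ ($A{\left(f,L \right)} = \left(-2 + f\right) f = f \left(-2 + f\right)$)
$M{\left(w \right)} = 8 w \left(3 + w\right)$ ($M{\left(w \right)} = 4 \left(3 + w\right) 2 w = 4 \cdot 2 w \left(3 + w\right) = 8 w \left(3 + w\right)$)
$1244 M{\left(3 \cdot 5 A{\left(-4,3 \right)} \right)} = 1244 \cdot 8 \cdot 3 \cdot 5 \left(- 4 \left(-2 - 4\right)\right) \left(3 + 3 \cdot 5 \left(- 4 \left(-2 - 4\right)\right)\right) = 1244 \cdot 8 \cdot 15 \left(\left(-4\right) \left(-6\right)\right) \left(3 + 15 \left(\left(-4\right) \left(-6\right)\right)\right) = 1244 \cdot 8 \cdot 15 \cdot 24 \left(3 + 15 \cdot 24\right) = 1244 \cdot 8 \cdot 360 \left(3 + 360\right) = 1244 \cdot 8 \cdot 360 \cdot 363 = 1244 \cdot 1045440 = 1300527360$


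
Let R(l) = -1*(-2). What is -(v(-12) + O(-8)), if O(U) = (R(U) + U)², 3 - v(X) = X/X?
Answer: -38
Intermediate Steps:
R(l) = 2
v(X) = 2 (v(X) = 3 - X/X = 3 - 1*1 = 3 - 1 = 2)
O(U) = (2 + U)²
-(v(-12) + O(-8)) = -(2 + (2 - 8)²) = -(2 + (-6)²) = -(2 + 36) = -1*38 = -38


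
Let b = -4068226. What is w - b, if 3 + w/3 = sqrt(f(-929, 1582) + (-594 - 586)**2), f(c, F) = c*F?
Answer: 4068217 + 3*I*sqrt(77278) ≈ 4.0682e+6 + 833.97*I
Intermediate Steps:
f(c, F) = F*c
w = -9 + 3*I*sqrt(77278) (w = -9 + 3*sqrt(1582*(-929) + (-594 - 586)**2) = -9 + 3*sqrt(-1469678 + (-1180)**2) = -9 + 3*sqrt(-1469678 + 1392400) = -9 + 3*sqrt(-77278) = -9 + 3*(I*sqrt(77278)) = -9 + 3*I*sqrt(77278) ≈ -9.0 + 833.97*I)
w - b = (-9 + 3*I*sqrt(77278)) - 1*(-4068226) = (-9 + 3*I*sqrt(77278)) + 4068226 = 4068217 + 3*I*sqrt(77278)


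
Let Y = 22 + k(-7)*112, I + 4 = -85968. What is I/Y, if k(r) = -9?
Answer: 42986/493 ≈ 87.193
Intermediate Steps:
I = -85972 (I = -4 - 85968 = -85972)
Y = -986 (Y = 22 - 9*112 = 22 - 1008 = -986)
I/Y = -85972/(-986) = -85972*(-1/986) = 42986/493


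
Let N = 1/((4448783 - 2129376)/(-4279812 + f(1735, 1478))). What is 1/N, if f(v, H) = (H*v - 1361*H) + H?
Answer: -2319407/3725562 ≈ -0.62257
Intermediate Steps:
f(v, H) = -1360*H + H*v (f(v, H) = (-1361*H + H*v) + H = -1360*H + H*v)
N = -3725562/2319407 (N = 1/((4448783 - 2129376)/(-4279812 + 1478*(-1360 + 1735))) = 1/(2319407/(-4279812 + 1478*375)) = 1/(2319407/(-4279812 + 554250)) = 1/(2319407/(-3725562)) = 1/(2319407*(-1/3725562)) = 1/(-2319407/3725562) = -3725562/2319407 ≈ -1.6063)
1/N = 1/(-3725562/2319407) = -2319407/3725562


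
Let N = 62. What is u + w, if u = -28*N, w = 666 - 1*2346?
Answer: -3416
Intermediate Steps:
w = -1680 (w = 666 - 2346 = -1680)
u = -1736 (u = -28*62 = -1736)
u + w = -1736 - 1680 = -3416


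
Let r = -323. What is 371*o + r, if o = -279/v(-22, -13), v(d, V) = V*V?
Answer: -158096/169 ≈ -935.48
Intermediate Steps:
v(d, V) = V²
o = -279/169 (o = -279/((-13)²) = -279/169 ≈ -1.6509)
371*o + r = 371*(-279/169) - 323 = -103509/169 - 323 = -158096/169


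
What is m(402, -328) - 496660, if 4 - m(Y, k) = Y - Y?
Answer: -496656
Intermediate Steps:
m(Y, k) = 4 (m(Y, k) = 4 - (Y - Y) = 4 - 1*0 = 4 + 0 = 4)
m(402, -328) - 496660 = 4 - 496660 = -496656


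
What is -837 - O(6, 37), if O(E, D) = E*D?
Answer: -1059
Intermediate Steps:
O(E, D) = D*E
-837 - O(6, 37) = -837 - 37*6 = -837 - 1*222 = -837 - 222 = -1059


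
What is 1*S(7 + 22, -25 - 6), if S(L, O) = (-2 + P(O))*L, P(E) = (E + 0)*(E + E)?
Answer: 55680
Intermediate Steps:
P(E) = 2*E² (P(E) = E*(2*E) = 2*E²)
S(L, O) = L*(-2 + 2*O²) (S(L, O) = (-2 + 2*O²)*L = L*(-2 + 2*O²))
1*S(7 + 22, -25 - 6) = 1*(2*(7 + 22)*(-1 + (-25 - 6)²)) = 1*(2*29*(-1 + (-31)²)) = 1*(2*29*(-1 + 961)) = 1*(2*29*960) = 1*55680 = 55680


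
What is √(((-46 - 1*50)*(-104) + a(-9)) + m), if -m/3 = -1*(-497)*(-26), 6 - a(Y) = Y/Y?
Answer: 7*√995 ≈ 220.81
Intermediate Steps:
a(Y) = 5 (a(Y) = 6 - Y/Y = 6 - 1*1 = 6 - 1 = 5)
m = 38766 (m = -3*(-1*(-497))*(-26) = -1491*(-26) = -3*(-12922) = 38766)
√(((-46 - 1*50)*(-104) + a(-9)) + m) = √(((-46 - 1*50)*(-104) + 5) + 38766) = √(((-46 - 50)*(-104) + 5) + 38766) = √((-96*(-104) + 5) + 38766) = √((9984 + 5) + 38766) = √(9989 + 38766) = √48755 = 7*√995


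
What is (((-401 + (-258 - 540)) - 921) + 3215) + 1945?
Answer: 3040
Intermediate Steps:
(((-401 + (-258 - 540)) - 921) + 3215) + 1945 = (((-401 - 798) - 921) + 3215) + 1945 = ((-1199 - 921) + 3215) + 1945 = (-2120 + 3215) + 1945 = 1095 + 1945 = 3040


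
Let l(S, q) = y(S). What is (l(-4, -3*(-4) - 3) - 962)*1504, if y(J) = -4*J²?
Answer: -1543104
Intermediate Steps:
l(S, q) = -4*S²
(l(-4, -3*(-4) - 3) - 962)*1504 = (-4*(-4)² - 962)*1504 = (-4*16 - 962)*1504 = (-64 - 962)*1504 = -1026*1504 = -1543104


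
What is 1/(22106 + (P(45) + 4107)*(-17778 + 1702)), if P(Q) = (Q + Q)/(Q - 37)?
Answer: -1/66182881 ≈ -1.5110e-8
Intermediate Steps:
P(Q) = 2*Q/(-37 + Q) (P(Q) = (2*Q)/(-37 + Q) = 2*Q/(-37 + Q))
1/(22106 + (P(45) + 4107)*(-17778 + 1702)) = 1/(22106 + (2*45/(-37 + 45) + 4107)*(-17778 + 1702)) = 1/(22106 + (2*45/8 + 4107)*(-16076)) = 1/(22106 + (2*45*(⅛) + 4107)*(-16076)) = 1/(22106 + (45/4 + 4107)*(-16076)) = 1/(22106 + (16473/4)*(-16076)) = 1/(22106 - 66204987) = 1/(-66182881) = -1/66182881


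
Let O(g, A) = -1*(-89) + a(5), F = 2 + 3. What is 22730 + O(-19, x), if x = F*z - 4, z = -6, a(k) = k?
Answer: 22824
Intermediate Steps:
F = 5
x = -34 (x = 5*(-6) - 4 = -30 - 4 = -34)
O(g, A) = 94 (O(g, A) = -1*(-89) + 5 = 89 + 5 = 94)
22730 + O(-19, x) = 22730 + 94 = 22824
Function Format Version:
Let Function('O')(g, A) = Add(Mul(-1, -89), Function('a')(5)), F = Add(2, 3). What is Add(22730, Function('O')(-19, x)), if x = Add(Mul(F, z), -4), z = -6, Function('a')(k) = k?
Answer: 22824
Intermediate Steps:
F = 5
x = -34 (x = Add(Mul(5, -6), -4) = Add(-30, -4) = -34)
Function('O')(g, A) = 94 (Function('O')(g, A) = Add(Mul(-1, -89), 5) = Add(89, 5) = 94)
Add(22730, Function('O')(-19, x)) = Add(22730, 94) = 22824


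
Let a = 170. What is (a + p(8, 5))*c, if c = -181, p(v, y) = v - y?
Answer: -31313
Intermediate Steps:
(a + p(8, 5))*c = (170 + (8 - 1*5))*(-181) = (170 + (8 - 5))*(-181) = (170 + 3)*(-181) = 173*(-181) = -31313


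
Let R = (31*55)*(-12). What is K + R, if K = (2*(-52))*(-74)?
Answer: -12764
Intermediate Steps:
K = 7696 (K = -104*(-74) = 7696)
R = -20460 (R = 1705*(-12) = -20460)
K + R = 7696 - 20460 = -12764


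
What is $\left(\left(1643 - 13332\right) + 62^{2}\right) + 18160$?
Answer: $10315$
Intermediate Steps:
$\left(\left(1643 - 13332\right) + 62^{2}\right) + 18160 = \left(-11689 + 3844\right) + 18160 = -7845 + 18160 = 10315$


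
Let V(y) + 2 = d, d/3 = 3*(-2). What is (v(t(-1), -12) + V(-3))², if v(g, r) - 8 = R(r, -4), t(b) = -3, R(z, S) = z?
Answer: 576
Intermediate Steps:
v(g, r) = 8 + r
d = -18 (d = 3*(3*(-2)) = 3*(-6) = -18)
V(y) = -20 (V(y) = -2 - 18 = -20)
(v(t(-1), -12) + V(-3))² = ((8 - 12) - 20)² = (-4 - 20)² = (-24)² = 576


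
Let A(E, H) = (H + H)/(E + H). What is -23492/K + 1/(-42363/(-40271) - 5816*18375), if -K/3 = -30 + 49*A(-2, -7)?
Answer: 20708427779981/122236023000 ≈ 169.41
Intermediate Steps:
A(E, H) = 2*H/(E + H) (A(E, H) = (2*H)/(E + H) = 2*H/(E + H))
K = -416/3 (K = -3*(-30 + 49*(2*(-7)/(-2 - 7))) = -3*(-30 + 49*(2*(-7)/(-9))) = -3*(-30 + 49*(2*(-7)*(-⅑))) = -3*(-30 + 49*(14/9)) = -3*(-30 + 686/9) = -3*416/9 = -416/3 ≈ -138.67)
-23492/K + 1/(-42363/(-40271) - 5816*18375) = -23492/(-416/3) + 1/(-42363/(-40271) - 5816*18375) = -23492*(-3/416) + (1/18375)/(-42363*(-1/40271) - 5816) = 17619/104 + (1/18375)/(81/77 - 5816) = 17619/104 + (1/18375)/(-447751/77) = 17619/104 - 77/447751*1/18375 = 17619/104 - 11/1175346375 = 20708427779981/122236023000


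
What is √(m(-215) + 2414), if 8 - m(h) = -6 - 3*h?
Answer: √1783 ≈ 42.226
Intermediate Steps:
m(h) = 14 + 3*h (m(h) = 8 - (-6 - 3*h) = 8 + (6 + 3*h) = 14 + 3*h)
√(m(-215) + 2414) = √((14 + 3*(-215)) + 2414) = √((14 - 645) + 2414) = √(-631 + 2414) = √1783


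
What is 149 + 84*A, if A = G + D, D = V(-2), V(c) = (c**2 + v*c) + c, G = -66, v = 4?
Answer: -5899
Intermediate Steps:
V(c) = c**2 + 5*c (V(c) = (c**2 + 4*c) + c = c**2 + 5*c)
D = -6 (D = -2*(5 - 2) = -2*3 = -6)
A = -72 (A = -66 - 6 = -72)
149 + 84*A = 149 + 84*(-72) = 149 - 6048 = -5899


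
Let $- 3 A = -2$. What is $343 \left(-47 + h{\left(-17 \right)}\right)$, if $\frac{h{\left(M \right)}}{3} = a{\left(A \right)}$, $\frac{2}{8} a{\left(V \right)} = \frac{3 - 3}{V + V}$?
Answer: $-16121$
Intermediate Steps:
$A = \frac{2}{3}$ ($A = \left(- \frac{1}{3}\right) \left(-2\right) = \frac{2}{3} \approx 0.66667$)
$a{\left(V \right)} = 0$ ($a{\left(V \right)} = 4 \frac{3 - 3}{V + V} = 4 \frac{0}{2 V} = 4 \cdot 0 \frac{1}{2 V} = 4 \cdot 0 = 0$)
$h{\left(M \right)} = 0$ ($h{\left(M \right)} = 3 \cdot 0 = 0$)
$343 \left(-47 + h{\left(-17 \right)}\right) = 343 \left(-47 + 0\right) = 343 \left(-47\right) = -16121$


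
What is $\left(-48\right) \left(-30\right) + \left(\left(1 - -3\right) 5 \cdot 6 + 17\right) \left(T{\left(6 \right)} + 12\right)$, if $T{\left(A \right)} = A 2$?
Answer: $4728$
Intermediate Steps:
$T{\left(A \right)} = 2 A$
$\left(-48\right) \left(-30\right) + \left(\left(1 - -3\right) 5 \cdot 6 + 17\right) \left(T{\left(6 \right)} + 12\right) = \left(-48\right) \left(-30\right) + \left(\left(1 - -3\right) 5 \cdot 6 + 17\right) \left(2 \cdot 6 + 12\right) = 1440 + \left(\left(1 + 3\right) 5 \cdot 6 + 17\right) \left(12 + 12\right) = 1440 + \left(4 \cdot 5 \cdot 6 + 17\right) 24 = 1440 + \left(20 \cdot 6 + 17\right) 24 = 1440 + \left(120 + 17\right) 24 = 1440 + 137 \cdot 24 = 1440 + 3288 = 4728$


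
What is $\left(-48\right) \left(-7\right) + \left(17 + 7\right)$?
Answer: $360$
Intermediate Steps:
$\left(-48\right) \left(-7\right) + \left(17 + 7\right) = 336 + 24 = 360$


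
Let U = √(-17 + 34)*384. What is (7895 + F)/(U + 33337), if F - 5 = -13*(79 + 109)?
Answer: 10699216/65226401 - 2095104*√17/1108848817 ≈ 0.15624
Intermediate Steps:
F = -2439 (F = 5 - 13*(79 + 109) = 5 - 13*188 = 5 - 2444 = -2439)
U = 384*√17 (U = √17*384 = 384*√17 ≈ 1583.3)
(7895 + F)/(U + 33337) = (7895 - 2439)/(384*√17 + 33337) = 5456/(33337 + 384*√17)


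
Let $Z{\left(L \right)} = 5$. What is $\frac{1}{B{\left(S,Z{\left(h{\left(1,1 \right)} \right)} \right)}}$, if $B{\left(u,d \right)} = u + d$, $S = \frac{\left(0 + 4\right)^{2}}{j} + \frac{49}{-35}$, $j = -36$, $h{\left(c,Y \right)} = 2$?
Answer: $\frac{45}{142} \approx 0.3169$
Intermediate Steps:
$S = - \frac{83}{45}$ ($S = \frac{\left(0 + 4\right)^{2}}{-36} + \frac{49}{-35} = 4^{2} \left(- \frac{1}{36}\right) + 49 \left(- \frac{1}{35}\right) = 16 \left(- \frac{1}{36}\right) - \frac{7}{5} = - \frac{4}{9} - \frac{7}{5} = - \frac{83}{45} \approx -1.8444$)
$B{\left(u,d \right)} = d + u$
$\frac{1}{B{\left(S,Z{\left(h{\left(1,1 \right)} \right)} \right)}} = \frac{1}{5 - \frac{83}{45}} = \frac{1}{\frac{142}{45}} = \frac{45}{142}$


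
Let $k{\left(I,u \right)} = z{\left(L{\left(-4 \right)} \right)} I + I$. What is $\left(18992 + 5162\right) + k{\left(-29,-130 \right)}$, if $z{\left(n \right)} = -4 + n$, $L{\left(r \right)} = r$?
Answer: $24357$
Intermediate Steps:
$k{\left(I,u \right)} = - 7 I$ ($k{\left(I,u \right)} = \left(-4 - 4\right) I + I = - 8 I + I = - 7 I$)
$\left(18992 + 5162\right) + k{\left(-29,-130 \right)} = \left(18992 + 5162\right) - -203 = 24154 + 203 = 24357$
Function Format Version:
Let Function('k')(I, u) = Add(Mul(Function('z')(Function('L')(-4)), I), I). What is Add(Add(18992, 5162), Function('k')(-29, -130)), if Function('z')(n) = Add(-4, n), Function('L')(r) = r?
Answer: 24357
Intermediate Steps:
Function('k')(I, u) = Mul(-7, I) (Function('k')(I, u) = Add(Mul(Add(-4, -4), I), I) = Add(Mul(-8, I), I) = Mul(-7, I))
Add(Add(18992, 5162), Function('k')(-29, -130)) = Add(Add(18992, 5162), Mul(-7, -29)) = Add(24154, 203) = 24357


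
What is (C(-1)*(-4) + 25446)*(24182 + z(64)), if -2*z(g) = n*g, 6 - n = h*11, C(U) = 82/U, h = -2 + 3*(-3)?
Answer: 518521332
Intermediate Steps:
h = -11 (h = -2 - 9 = -11)
n = 127 (n = 6 - (-11)*11 = 6 - 1*(-121) = 6 + 121 = 127)
z(g) = -127*g/2
(C(-1)*(-4) + 25446)*(24182 + z(64)) = ((82/(-1))*(-4) + 25446)*(24182 - 127/2*64) = ((82*(-1))*(-4) + 25446)*(24182 - 4064) = (-82*(-4) + 25446)*20118 = (328 + 25446)*20118 = 25774*20118 = 518521332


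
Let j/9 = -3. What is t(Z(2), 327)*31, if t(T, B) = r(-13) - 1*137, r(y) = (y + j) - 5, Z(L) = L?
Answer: -5642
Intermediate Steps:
j = -27 (j = 9*(-3) = -27)
r(y) = -32 + y (r(y) = (y - 27) - 5 = (-27 + y) - 5 = -32 + y)
t(T, B) = -182 (t(T, B) = (-32 - 13) - 1*137 = -45 - 137 = -182)
t(Z(2), 327)*31 = -182*31 = -5642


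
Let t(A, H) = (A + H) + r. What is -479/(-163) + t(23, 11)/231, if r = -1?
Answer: 3516/1141 ≈ 3.0815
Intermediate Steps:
t(A, H) = -1 + A + H (t(A, H) = (A + H) - 1 = -1 + A + H)
-479/(-163) + t(23, 11)/231 = -479/(-163) + (-1 + 23 + 11)/231 = -479*(-1/163) + 33*(1/231) = 479/163 + ⅐ = 3516/1141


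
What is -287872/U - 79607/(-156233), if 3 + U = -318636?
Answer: 6394636459/4525629717 ≈ 1.4130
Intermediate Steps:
U = -318639 (U = -3 - 318636 = -318639)
-287872/U - 79607/(-156233) = -287872/(-318639) - 79607/(-156233) = -287872*(-1/318639) - 79607*(-1/156233) = 287872/318639 + 7237/14203 = 6394636459/4525629717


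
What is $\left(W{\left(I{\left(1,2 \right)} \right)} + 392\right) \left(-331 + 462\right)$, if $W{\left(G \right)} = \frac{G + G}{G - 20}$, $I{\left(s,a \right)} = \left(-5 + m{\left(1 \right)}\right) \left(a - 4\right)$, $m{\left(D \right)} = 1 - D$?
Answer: $51090$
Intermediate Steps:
$I{\left(s,a \right)} = 20 - 5 a$ ($I{\left(s,a \right)} = \left(-5 + \left(1 - 1\right)\right) \left(a - 4\right) = \left(-5 + \left(1 - 1\right)\right) \left(-4 + a\right) = \left(-5 + 0\right) \left(-4 + a\right) = - 5 \left(-4 + a\right) = 20 - 5 a$)
$W{\left(G \right)} = \frac{2 G}{-20 + G}$
$\left(W{\left(I{\left(1,2 \right)} \right)} + 392\right) \left(-331 + 462\right) = \left(\frac{2 \left(20 - 10\right)}{-20 + \left(20 - 10\right)} + 392\right) \left(-331 + 462\right) = \left(\frac{2 \left(20 - 10\right)}{-20 + \left(20 - 10\right)} + 392\right) 131 = \left(2 \cdot 10 \frac{1}{-20 + 10} + 392\right) 131 = \left(2 \cdot 10 \frac{1}{-10} + 392\right) 131 = \left(2 \cdot 10 \left(- \frac{1}{10}\right) + 392\right) 131 = \left(-2 + 392\right) 131 = 390 \cdot 131 = 51090$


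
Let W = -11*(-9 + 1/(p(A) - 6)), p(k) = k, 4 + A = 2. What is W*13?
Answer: 10439/8 ≈ 1304.9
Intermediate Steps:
A = -2 (A = -4 + 2 = -2)
W = 803/8 (W = -11*(-9 + 1/(-2 - 6)) = -11*(-9 + 1/(-8)) = -11*(-9 - ⅛) = -11*(-73/8) = 803/8 ≈ 100.38)
W*13 = (803/8)*13 = 10439/8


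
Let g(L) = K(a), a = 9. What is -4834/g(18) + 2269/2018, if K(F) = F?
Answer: -9734591/18162 ≈ -535.99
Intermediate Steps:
g(L) = 9
-4834/g(18) + 2269/2018 = -4834/9 + 2269/2018 = -9734591/18162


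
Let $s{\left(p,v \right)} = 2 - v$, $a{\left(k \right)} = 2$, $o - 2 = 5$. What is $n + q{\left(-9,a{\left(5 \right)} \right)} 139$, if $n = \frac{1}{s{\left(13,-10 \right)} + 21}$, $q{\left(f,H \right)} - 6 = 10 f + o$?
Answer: $- \frac{353198}{33} \approx -10703.0$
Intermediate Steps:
$o = 7$ ($o = 2 + 5 = 7$)
$q{\left(f,H \right)} = 13 + 10 f$ ($q{\left(f,H \right)} = 6 + \left(10 f + 7\right) = 6 + \left(7 + 10 f\right) = 13 + 10 f$)
$n = \frac{1}{33}$ ($n = \frac{1}{\left(2 - -10\right) + 21} = \frac{1}{\left(2 + 10\right) + 21} = \frac{1}{12 + 21} = \frac{1}{33} \approx 0.030303$)
$n + q{\left(-9,a{\left(5 \right)} \right)} 139 = \frac{1}{33} + \left(13 + 10 \left(-9\right)\right) 139 = \frac{1}{33} + \left(13 - 90\right) 139 = \frac{1}{33} - 10703 = - \frac{353198}{33}$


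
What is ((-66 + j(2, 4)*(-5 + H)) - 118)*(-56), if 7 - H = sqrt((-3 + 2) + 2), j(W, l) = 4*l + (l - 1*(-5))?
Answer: 8904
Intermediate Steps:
j(W, l) = 5 + 5*l (j(W, l) = 4*l + (l + 5) = 4*l + (5 + l) = 5 + 5*l)
H = 6 (H = 7 - sqrt((-3 + 2) + 2) = 7 - sqrt(-1 + 2) = 7 - sqrt(1) = 7 - 1*1 = 7 - 1 = 6)
((-66 + j(2, 4)*(-5 + H)) - 118)*(-56) = ((-66 + (5 + 5*4)*(-5 + 6)) - 118)*(-56) = ((-66 + (5 + 20)*1) - 118)*(-56) = ((-66 + 25*1) - 118)*(-56) = ((-66 + 25) - 118)*(-56) = (-41 - 118)*(-56) = -159*(-56) = 8904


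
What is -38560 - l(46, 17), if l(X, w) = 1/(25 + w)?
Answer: -1619521/42 ≈ -38560.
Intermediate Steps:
-38560 - l(46, 17) = -38560 - 1/(25 + 17) = -38560 - 1/42 = -1619521/42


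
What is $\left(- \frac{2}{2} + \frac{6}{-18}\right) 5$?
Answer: $- \frac{20}{3} \approx -6.6667$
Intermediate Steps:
$\left(- \frac{2}{2} + \frac{6}{-18}\right) 5 = \left(\left(-2\right) \frac{1}{2} + 6 \left(- \frac{1}{18}\right)\right) 5 = \left(-1 - \frac{1}{3}\right) 5 = \left(- \frac{4}{3}\right) 5 = - \frac{20}{3}$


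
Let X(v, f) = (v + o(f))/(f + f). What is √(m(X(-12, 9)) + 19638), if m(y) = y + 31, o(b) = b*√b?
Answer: √708114/6 ≈ 140.25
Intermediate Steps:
o(b) = b^(3/2)
X(v, f) = (v + f^(3/2))/(2*f) (X(v, f) = (v + f^(3/2))/(f + f) = (v + f^(3/2))/((2*f)) = (v + f^(3/2))*(1/(2*f)) = (v + f^(3/2))/(2*f))
m(y) = 31 + y
√(m(X(-12, 9)) + 19638) = √((31 + (½)*(-12 + 9^(3/2))/9) + 19638) = √((31 + (½)*(⅑)*(-12 + 27)) + 19638) = √((31 + (½)*(⅑)*15) + 19638) = √((31 + ⅚) + 19638) = √(191/6 + 19638) = √(118019/6) = √708114/6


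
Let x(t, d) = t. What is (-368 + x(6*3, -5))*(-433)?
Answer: 151550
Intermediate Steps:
(-368 + x(6*3, -5))*(-433) = (-368 + 6*3)*(-433) = (-368 + 18)*(-433) = -350*(-433) = 151550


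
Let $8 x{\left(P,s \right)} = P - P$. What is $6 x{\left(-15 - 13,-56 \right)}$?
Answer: $0$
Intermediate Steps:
$x{\left(P,s \right)} = 0$ ($x{\left(P,s \right)} = \frac{P - P}{8} = \frac{1}{8} \cdot 0 = 0$)
$6 x{\left(-15 - 13,-56 \right)} = 6 \cdot 0 = 0$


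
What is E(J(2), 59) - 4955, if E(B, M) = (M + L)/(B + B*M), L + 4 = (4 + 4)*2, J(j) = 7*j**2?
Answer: -8324329/1680 ≈ -4955.0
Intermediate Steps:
L = 12 (L = -4 + (4 + 4)*2 = -4 + 8*2 = -4 + 16 = 12)
E(B, M) = (12 + M)/(B + B*M) (E(B, M) = (M + 12)/(B + B*M) = (12 + M)/(B + B*M))
E(J(2), 59) - 4955 = (12 + 59)/(((7*2**2))*(1 + 59)) - 4955 = 71/((7*4)*60) - 4955 = (1/60)*71/28 - 4955 = (1/28)*(1/60)*71 - 4955 = 71/1680 - 4955 = -8324329/1680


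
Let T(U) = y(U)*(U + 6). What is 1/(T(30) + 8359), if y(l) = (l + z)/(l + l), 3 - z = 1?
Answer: 5/41891 ≈ 0.00011936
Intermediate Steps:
z = 2 (z = 3 - 1*1 = 3 - 1 = 2)
y(l) = (2 + l)/(2*l) (y(l) = (l + 2)/(l + l) = (2 + l)/((2*l)) = (2 + l)*(1/(2*l)) = (2 + l)/(2*l))
T(U) = (2 + U)*(6 + U)/(2*U) (T(U) = ((2 + U)/(2*U))*(U + 6) = ((2 + U)/(2*U))*(6 + U) = (2 + U)*(6 + U)/(2*U))
1/(T(30) + 8359) = 1/((4 + (½)*30 + 6/30) + 8359) = 1/((4 + 15 + 6*(1/30)) + 8359) = 1/((4 + 15 + ⅕) + 8359) = 1/(96/5 + 8359) = 1/(41891/5) = 5/41891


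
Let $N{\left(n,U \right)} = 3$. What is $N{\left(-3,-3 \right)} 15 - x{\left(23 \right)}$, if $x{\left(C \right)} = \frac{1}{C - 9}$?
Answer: $\frac{629}{14} \approx 44.929$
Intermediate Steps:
$x{\left(C \right)} = \frac{1}{-9 + C}$
$N{\left(-3,-3 \right)} 15 - x{\left(23 \right)} = 3 \cdot 15 - \frac{1}{-9 + 23} = 45 - \frac{1}{14} = \frac{629}{14}$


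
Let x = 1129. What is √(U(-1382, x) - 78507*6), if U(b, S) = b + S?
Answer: 11*I*√3895 ≈ 686.51*I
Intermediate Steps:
U(b, S) = S + b
√(U(-1382, x) - 78507*6) = √((1129 - 1382) - 78507*6) = √(-253 - 471042) = √(-471295) = 11*I*√3895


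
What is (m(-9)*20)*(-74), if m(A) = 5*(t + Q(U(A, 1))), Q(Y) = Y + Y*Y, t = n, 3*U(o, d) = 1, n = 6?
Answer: -429200/9 ≈ -47689.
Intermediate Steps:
U(o, d) = ⅓ (U(o, d) = (⅓)*1 = ⅓)
t = 6
Q(Y) = Y + Y²
m(A) = 290/9 (m(A) = 5*(6 + (1 + ⅓)/3) = 5*(6 + (⅓)*(4/3)) = 5*(6 + 4/9) = 5*(58/9) = 290/9)
(m(-9)*20)*(-74) = ((290/9)*20)*(-74) = (5800/9)*(-74) = -429200/9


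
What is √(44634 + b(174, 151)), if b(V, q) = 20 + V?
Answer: 2*√11207 ≈ 211.73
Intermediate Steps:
√(44634 + b(174, 151)) = √(44634 + (20 + 174)) = √(44634 + 194) = √44828 = 2*√11207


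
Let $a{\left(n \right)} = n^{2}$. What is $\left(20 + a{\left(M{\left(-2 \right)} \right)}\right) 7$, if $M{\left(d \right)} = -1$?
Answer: $147$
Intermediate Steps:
$\left(20 + a{\left(M{\left(-2 \right)} \right)}\right) 7 = \left(20 + \left(-1\right)^{2}\right) 7 = \left(20 + 1\right) 7 = 21 \cdot 7 = 147$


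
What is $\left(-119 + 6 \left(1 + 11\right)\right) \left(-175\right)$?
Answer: $8225$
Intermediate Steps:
$\left(-119 + 6 \left(1 + 11\right)\right) \left(-175\right) = \left(-119 + 6 \cdot 12\right) \left(-175\right) = \left(-119 + 72\right) \left(-175\right) = \left(-47\right) \left(-175\right) = 8225$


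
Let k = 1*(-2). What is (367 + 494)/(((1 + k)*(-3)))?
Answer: 287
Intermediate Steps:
k = -2
(367 + 494)/(((1 + k)*(-3))) = (367 + 494)/(((1 - 2)*(-3))) = 861/((-1*(-3))) = 861/3 = 861*(1/3) = 287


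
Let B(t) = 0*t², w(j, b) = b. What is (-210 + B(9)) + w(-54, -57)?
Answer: -267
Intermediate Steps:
B(t) = 0
(-210 + B(9)) + w(-54, -57) = (-210 + 0) - 57 = -210 - 57 = -267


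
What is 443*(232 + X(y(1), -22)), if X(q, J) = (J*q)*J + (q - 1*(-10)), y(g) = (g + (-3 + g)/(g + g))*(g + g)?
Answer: 107206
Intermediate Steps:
y(g) = 2*g*(g + (-3 + g)/(2*g)) (y(g) = (g + (-3 + g)/((2*g)))*(2*g) = (g + (-3 + g)*(1/(2*g)))*(2*g) = (g + (-3 + g)/(2*g))*(2*g) = 2*g*(g + (-3 + g)/(2*g)))
X(q, J) = 10 + q + q*J² (X(q, J) = q*J² + (q + 10) = q*J² + (10 + q) = 10 + q + q*J²)
443*(232 + X(y(1), -22)) = 443*(232 + (10 + (-3 + 1 + 2*1²) + (-3 + 1 + 2*1²)*(-22)²)) = 443*(232 + (10 + (-3 + 1 + 2*1) + (-3 + 1 + 2*1)*484)) = 443*(232 + (10 + (-3 + 1 + 2) + (-3 + 1 + 2)*484)) = 443*(232 + (10 + 0 + 0*484)) = 443*(232 + (10 + 0 + 0)) = 443*(232 + 10) = 443*242 = 107206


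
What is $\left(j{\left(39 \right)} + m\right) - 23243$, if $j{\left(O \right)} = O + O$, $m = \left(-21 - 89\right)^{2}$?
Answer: $-11065$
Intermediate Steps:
$m = 12100$ ($m = \left(-110\right)^{2} = 12100$)
$j{\left(O \right)} = 2 O$
$\left(j{\left(39 \right)} + m\right) - 23243 = \left(2 \cdot 39 + 12100\right) - 23243 = \left(78 + 12100\right) - 23243 = 12178 - 23243 = -11065$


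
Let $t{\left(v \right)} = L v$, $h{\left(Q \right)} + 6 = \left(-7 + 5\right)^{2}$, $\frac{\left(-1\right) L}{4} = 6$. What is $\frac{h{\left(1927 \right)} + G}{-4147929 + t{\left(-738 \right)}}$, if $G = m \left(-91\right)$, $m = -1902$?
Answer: $- \frac{173080}{4130217} \approx -0.041906$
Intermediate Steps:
$L = -24$ ($L = \left(-4\right) 6 = -24$)
$h{\left(Q \right)} = -2$ ($h{\left(Q \right)} = -6 + \left(-7 + 5\right)^{2} = -6 + \left(-2\right)^{2} = -6 + 4 = -2$)
$t{\left(v \right)} = - 24 v$
$G = 173082$ ($G = \left(-1902\right) \left(-91\right) = 173082$)
$\frac{h{\left(1927 \right)} + G}{-4147929 + t{\left(-738 \right)}} = \frac{-2 + 173082}{-4147929 - -17712} = \frac{173080}{-4147929 + 17712} = \frac{173080}{-4130217} = 173080 \left(- \frac{1}{4130217}\right) = - \frac{173080}{4130217}$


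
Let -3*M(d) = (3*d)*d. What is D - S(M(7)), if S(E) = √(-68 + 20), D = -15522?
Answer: -15522 - 4*I*√3 ≈ -15522.0 - 6.9282*I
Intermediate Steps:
M(d) = -d² (M(d) = -3*d*d/3 = -d²)
S(E) = 4*I*√3 (S(E) = √(-48) = 4*I*√3)
D - S(M(7)) = -15522 - 4*I*√3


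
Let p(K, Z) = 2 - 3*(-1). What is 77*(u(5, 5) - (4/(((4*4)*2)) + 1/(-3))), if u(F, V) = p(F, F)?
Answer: 9625/24 ≈ 401.04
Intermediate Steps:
p(K, Z) = 5 (p(K, Z) = 2 + 3 = 5)
u(F, V) = 5
77*(u(5, 5) - (4/(((4*4)*2)) + 1/(-3))) = 77*(5 - (4/(((4*4)*2)) + 1/(-3))) = 77*(5 - (4/((16*2)) + 1*(-⅓))) = 77*(5 - (4/32 - ⅓)) = 77*(5 - (4*(1/32) - ⅓)) = 77*(5 - (⅛ - ⅓)) = 77*(5 - 1*(-5/24)) = 77*(5 + 5/24) = 77*(125/24) = 9625/24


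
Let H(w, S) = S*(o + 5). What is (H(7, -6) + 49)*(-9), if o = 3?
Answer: -9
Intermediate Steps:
H(w, S) = 8*S (H(w, S) = S*(3 + 5) = S*8 = 8*S)
(H(7, -6) + 49)*(-9) = (8*(-6) + 49)*(-9) = (-48 + 49)*(-9) = 1*(-9) = -9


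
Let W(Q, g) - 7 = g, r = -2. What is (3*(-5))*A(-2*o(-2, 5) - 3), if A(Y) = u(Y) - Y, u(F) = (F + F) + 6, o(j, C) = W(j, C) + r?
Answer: 255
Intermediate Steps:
W(Q, g) = 7 + g
o(j, C) = 5 + C (o(j, C) = (7 + C) - 2 = 5 + C)
u(F) = 6 + 2*F (u(F) = 2*F + 6 = 6 + 2*F)
A(Y) = 6 + Y (A(Y) = (6 + 2*Y) - Y = 6 + Y)
(3*(-5))*A(-2*o(-2, 5) - 3) = (3*(-5))*(6 + (-2*(5 + 5) - 3)) = -15*(6 + (-2*10 - 3)) = -15*(6 + (-20 - 3)) = -15*(6 - 23) = -15*(-17) = 255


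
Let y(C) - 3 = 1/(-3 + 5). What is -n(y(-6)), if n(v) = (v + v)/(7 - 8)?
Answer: 7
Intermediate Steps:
y(C) = 7/2 (y(C) = 3 + 1/(-3 + 5) = 3 + 1/2 = 3 + ½ = 7/2)
n(v) = -2*v (n(v) = (2*v)/(-1) = (2*v)*(-1) = -2*v)
-n(y(-6)) = -(-2)*7/2 = -1*(-7) = 7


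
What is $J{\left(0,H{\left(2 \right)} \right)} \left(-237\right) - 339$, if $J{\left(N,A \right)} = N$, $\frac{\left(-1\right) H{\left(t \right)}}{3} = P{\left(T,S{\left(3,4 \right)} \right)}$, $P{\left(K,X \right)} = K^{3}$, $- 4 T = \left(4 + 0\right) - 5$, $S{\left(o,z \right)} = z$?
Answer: $-339$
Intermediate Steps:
$T = \frac{1}{4}$ ($T = - \frac{\left(4 + 0\right) - 5}{4} = - \frac{4 - 5}{4} = \left(- \frac{1}{4}\right) \left(-1\right) = \frac{1}{4} \approx 0.25$)
$H{\left(t \right)} = - \frac{3}{64}$
$J{\left(0,H{\left(2 \right)} \right)} \left(-237\right) - 339 = 0 \left(-237\right) - 339 = 0 - 339 = -339$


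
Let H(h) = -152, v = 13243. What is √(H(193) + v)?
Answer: √13091 ≈ 114.42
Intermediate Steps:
√(H(193) + v) = √(-152 + 13243) = √13091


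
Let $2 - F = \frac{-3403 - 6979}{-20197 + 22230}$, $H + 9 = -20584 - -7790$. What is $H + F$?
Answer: $- \frac{26014051}{2033} \approx -12796.0$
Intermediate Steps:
$H = -12803$ ($H = -9 - 12794 = -12803$)
$F = \frac{14448}{2033}$ ($F = 2 - \frac{-3403 - 6979}{-20197 + 22230} = 2 - - \frac{10382}{2033} = 2 + \frac{10382}{2033} = \frac{14448}{2033} \approx 7.1067$)
$H + F = -12803 + \frac{14448}{2033} = - \frac{26014051}{2033}$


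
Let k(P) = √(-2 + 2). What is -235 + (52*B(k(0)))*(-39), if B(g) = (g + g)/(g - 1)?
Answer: -235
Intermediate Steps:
k(P) = 0 (k(P) = √0 = 0)
B(g) = 2*g/(-1 + g) (B(g) = (2*g)/(-1 + g) = 2*g/(-1 + g))
-235 + (52*B(k(0)))*(-39) = -235 + (52*(2*0/(-1 + 0)))*(-39) = -235 + (52*(2*0/(-1)))*(-39) = -235 + (52*(2*0*(-1)))*(-39) = -235 + (52*0)*(-39) = -235 + 0*(-39) = -235 + 0 = -235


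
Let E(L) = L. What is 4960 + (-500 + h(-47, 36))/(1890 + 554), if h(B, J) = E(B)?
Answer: 12121693/2444 ≈ 4959.8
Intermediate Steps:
h(B, J) = B
4960 + (-500 + h(-47, 36))/(1890 + 554) = 4960 + (-500 - 47)/(1890 + 554) = 4960 - 547/2444 = 12121693/2444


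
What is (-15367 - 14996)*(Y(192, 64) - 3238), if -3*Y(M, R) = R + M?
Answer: 100906370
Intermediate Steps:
Y(M, R) = -M/3 - R/3 (Y(M, R) = -(R + M)/3 = -(M + R)/3 = -M/3 - R/3)
(-15367 - 14996)*(Y(192, 64) - 3238) = (-15367 - 14996)*((-⅓*192 - ⅓*64) - 3238) = -30363*((-64 - 64/3) - 3238) = -30363*(-256/3 - 3238) = -30363*(-9970/3) = 100906370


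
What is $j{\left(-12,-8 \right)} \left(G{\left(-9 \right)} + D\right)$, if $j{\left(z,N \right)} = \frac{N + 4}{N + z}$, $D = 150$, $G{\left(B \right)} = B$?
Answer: $\frac{141}{5} \approx 28.2$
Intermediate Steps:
$j{\left(z,N \right)} = \frac{4 + N}{N + z}$
$j{\left(-12,-8 \right)} \left(G{\left(-9 \right)} + D\right) = \frac{4 - 8}{-8 - 12} \left(-9 + 150\right) = \frac{1}{-20} \left(-4\right) 141 = \left(- \frac{1}{20}\right) \left(-4\right) 141 = \frac{1}{5} \cdot 141 = \frac{141}{5}$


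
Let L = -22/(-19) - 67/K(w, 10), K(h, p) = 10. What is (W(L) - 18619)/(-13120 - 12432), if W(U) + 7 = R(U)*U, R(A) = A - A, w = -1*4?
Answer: 9313/12776 ≈ 0.72894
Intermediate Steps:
w = -4
L = -1053/190 (L = -22/(-19) - 67/10 = -22*(-1/19) - 67*⅒ = 22/19 - 67/10 = -1053/190 ≈ -5.5421)
R(A) = 0
W(U) = -7 (W(U) = -7 + 0*U = -7 + 0 = -7)
(W(L) - 18619)/(-13120 - 12432) = (-7 - 18619)/(-13120 - 12432) = -18626/(-25552) = -18626*(-1/25552) = 9313/12776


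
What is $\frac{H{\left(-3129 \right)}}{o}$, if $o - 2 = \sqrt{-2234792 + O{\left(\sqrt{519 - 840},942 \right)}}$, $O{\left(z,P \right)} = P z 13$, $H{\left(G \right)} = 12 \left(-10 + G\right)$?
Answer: $- \frac{37668}{2 + \sqrt{2} \sqrt{-1117396 + 6123 i \sqrt{321}}} \approx -1.2629 + 25.104 i$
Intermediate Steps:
$H{\left(G \right)} = -120 + 12 G$
$O{\left(z,P \right)} = 13 P z$
$o = 2 + \sqrt{-2234792 + 12246 i \sqrt{321}}$ ($o = 2 + \sqrt{-2234792 + 13 \cdot 942 \sqrt{519 - 840}} = 2 + \sqrt{-2234792 + 13 \cdot 942 \sqrt{-321}} = 2 + \sqrt{-2234792 + 13 \cdot 942 i \sqrt{321}} = 2 + \sqrt{-2234792 + 12246 i \sqrt{321}} \approx 75.295 + 1496.7 i$)
$\frac{H{\left(-3129 \right)}}{o} = \frac{-120 + 12 \left(-3129\right)}{2 + \sqrt{-2234792 + 12246 i \sqrt{321}}} = \frac{-120 - 37548}{2 + \sqrt{-2234792 + 12246 i \sqrt{321}}} = - \frac{37668}{2 + \sqrt{-2234792 + 12246 i \sqrt{321}}}$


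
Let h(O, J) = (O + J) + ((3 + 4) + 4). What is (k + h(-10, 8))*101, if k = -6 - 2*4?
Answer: -505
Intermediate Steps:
k = -14 (k = -6 - 8 = -14)
h(O, J) = 11 + J + O (h(O, J) = (J + O) + (7 + 4) = (J + O) + 11 = 11 + J + O)
(k + h(-10, 8))*101 = (-14 + (11 + 8 - 10))*101 = (-14 + 9)*101 = -5*101 = -505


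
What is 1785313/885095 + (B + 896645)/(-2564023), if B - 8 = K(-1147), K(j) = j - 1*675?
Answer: 540796164322/324200562455 ≈ 1.6681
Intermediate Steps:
K(j) = -675 + j (K(j) = j - 675 = -675 + j)
B = -1814 (B = 8 + (-675 - 1147) = 8 - 1822 = -1814)
1785313/885095 + (B + 896645)/(-2564023) = 1785313/885095 + (-1814 + 896645)/(-2564023) = 1785313*(1/885095) + 894831*(-1/2564023) = 1785313/885095 - 127833/366289 = 540796164322/324200562455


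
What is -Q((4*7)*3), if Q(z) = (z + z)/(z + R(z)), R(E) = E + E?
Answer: -⅔ ≈ -0.66667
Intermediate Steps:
R(E) = 2*E
Q(z) = ⅔ (Q(z) = (z + z)/(z + 2*z) = (2*z)/((3*z)) = (2*z)*(1/(3*z)) = ⅔)
-Q((4*7)*3) = -1*⅔ = -⅔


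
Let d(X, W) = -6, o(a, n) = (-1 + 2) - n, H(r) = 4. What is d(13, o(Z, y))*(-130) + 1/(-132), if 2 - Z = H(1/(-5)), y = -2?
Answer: 102959/132 ≈ 779.99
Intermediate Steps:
Z = -2 (Z = 2 - 1*4 = 2 - 4 = -2)
o(a, n) = 1 - n
d(13, o(Z, y))*(-130) + 1/(-132) = -6*(-130) + 1/(-132) = 780 - 1/132 = 102959/132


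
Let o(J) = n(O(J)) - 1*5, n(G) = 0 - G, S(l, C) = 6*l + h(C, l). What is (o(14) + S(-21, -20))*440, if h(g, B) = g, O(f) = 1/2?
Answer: -66660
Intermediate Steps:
O(f) = ½
S(l, C) = C + 6*l (S(l, C) = 6*l + C = C + 6*l)
n(G) = -G
o(J) = -11/2 (o(J) = -1*½ - 1*5 = -½ - 5 = -11/2)
(o(14) + S(-21, -20))*440 = (-11/2 + (-20 + 6*(-21)))*440 = (-11/2 + (-20 - 126))*440 = (-11/2 - 146)*440 = -303/2*440 = -66660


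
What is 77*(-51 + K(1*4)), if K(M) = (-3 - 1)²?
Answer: -2695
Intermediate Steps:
K(M) = 16 (K(M) = (-4)² = 16)
77*(-51 + K(1*4)) = 77*(-51 + 16) = 77*(-35) = -2695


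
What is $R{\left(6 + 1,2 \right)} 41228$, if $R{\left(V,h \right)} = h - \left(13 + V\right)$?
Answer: $-742104$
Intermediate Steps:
$R{\left(V,h \right)} = -13 + h - V$
$R{\left(6 + 1,2 \right)} 41228 = \left(-13 + 2 - \left(6 + 1\right)\right) 41228 = \left(-13 + 2 - 7\right) 41228 = \left(-18\right) 41228 = -742104$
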